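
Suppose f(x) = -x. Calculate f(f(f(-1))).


f(-1) = 1
f(1) = -1
f(-1) = 1

1


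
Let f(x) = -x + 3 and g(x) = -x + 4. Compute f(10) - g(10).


f(10) = -7
g(10) = -6
Difference = -1

-1


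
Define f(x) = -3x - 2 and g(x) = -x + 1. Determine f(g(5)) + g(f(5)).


f(g(5)) = 10
g(f(5)) = 18
Sum = 28

28


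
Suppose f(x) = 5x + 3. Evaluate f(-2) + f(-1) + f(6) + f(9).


f(-2) = -7
f(-1) = -2
f(6) = 33
f(9) = 48
Sum = 72

72


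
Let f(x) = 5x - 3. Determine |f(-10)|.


f(-10) = -53
|-53| = 53

53


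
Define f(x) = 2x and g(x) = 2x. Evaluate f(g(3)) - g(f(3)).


f(g(3)) = 12
g(f(3)) = 12
Difference = 0

0


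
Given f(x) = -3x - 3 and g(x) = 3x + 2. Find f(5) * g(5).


-306


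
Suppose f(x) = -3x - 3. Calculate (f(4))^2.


f(4) = -15
(-15)^2 = 225

225


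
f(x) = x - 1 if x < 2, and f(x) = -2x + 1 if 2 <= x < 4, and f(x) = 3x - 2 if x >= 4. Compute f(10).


10 satisfies x >= 4
f(10) = 28

28


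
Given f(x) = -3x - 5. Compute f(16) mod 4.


3


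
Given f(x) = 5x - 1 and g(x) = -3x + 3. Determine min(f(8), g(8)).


f(8) = 39
g(8) = -21
min = -21

-21


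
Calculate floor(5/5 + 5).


5/5 = 1
1 + 5 = 6
floor(6) = 6

6


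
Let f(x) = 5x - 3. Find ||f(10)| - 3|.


f(10) = 47
|47| = 47
|47 - 3| = 44

44


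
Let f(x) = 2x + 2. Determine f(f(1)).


f(1) = 4
f(4) = 10

10


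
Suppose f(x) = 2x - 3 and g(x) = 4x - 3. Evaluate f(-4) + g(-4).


f(-4) = -11
g(-4) = -19
Sum = -30

-30


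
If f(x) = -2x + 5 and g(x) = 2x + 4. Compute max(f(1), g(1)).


f(1) = 3
g(1) = 6
max = 6

6


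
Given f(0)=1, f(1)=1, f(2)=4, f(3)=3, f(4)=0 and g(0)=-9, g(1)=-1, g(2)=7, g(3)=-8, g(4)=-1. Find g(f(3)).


-8


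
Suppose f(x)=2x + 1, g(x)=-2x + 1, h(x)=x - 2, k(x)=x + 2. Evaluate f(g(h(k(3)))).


k(3) = 5
h(5) = 3
g(3) = -5
f(-5) = -9

-9


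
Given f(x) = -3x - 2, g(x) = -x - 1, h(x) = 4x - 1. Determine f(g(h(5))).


58


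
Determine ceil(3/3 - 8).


-7


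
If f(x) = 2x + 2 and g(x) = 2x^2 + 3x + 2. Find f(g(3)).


g(3) = 29
f(29) = 60

60


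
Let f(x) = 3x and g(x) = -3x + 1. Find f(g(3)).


g(3) = -8
f(-8) = -24

-24


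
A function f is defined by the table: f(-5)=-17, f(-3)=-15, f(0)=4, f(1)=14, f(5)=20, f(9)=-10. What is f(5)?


Reading from the table at x = 5

20


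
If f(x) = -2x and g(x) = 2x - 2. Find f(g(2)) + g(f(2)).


f(g(2)) = -4
g(f(2)) = -10
Sum = -14

-14


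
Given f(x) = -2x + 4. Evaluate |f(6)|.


f(6) = -8
|-8| = 8

8


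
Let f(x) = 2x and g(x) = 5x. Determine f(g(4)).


g(4) = 20
f(20) = 40

40


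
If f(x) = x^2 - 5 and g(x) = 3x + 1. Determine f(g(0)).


g(0) = 1
f(1) = 1*(1)^2 - 5 = -4

-4


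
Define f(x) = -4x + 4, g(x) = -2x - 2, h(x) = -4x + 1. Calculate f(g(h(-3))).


116


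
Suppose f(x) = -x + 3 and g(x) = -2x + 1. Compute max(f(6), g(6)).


f(6) = -3
g(6) = -11
max = -3

-3


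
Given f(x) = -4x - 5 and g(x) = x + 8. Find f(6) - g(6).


f(6) = -29
g(6) = 14
Difference = -43

-43


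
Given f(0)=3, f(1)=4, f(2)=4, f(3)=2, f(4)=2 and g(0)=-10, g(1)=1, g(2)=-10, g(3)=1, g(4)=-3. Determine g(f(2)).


f(2) = 4
g(4) = -3

-3


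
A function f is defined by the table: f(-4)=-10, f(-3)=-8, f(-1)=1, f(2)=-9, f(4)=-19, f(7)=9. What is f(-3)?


Reading from the table at x = -3

-8


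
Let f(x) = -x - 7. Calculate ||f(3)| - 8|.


f(3) = -10
|-10| = 10
|10 - 8| = 2

2


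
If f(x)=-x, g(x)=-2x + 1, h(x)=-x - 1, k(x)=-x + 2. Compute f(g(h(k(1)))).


k(1) = 1
h(1) = -2
g(-2) = 5
f(5) = -5

-5


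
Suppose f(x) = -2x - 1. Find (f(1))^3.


f(1) = -3
(-3)^3 = -27

-27


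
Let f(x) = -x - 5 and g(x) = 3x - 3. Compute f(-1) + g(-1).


-10


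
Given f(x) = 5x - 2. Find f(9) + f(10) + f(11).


f(9) = 43
f(10) = 48
f(11) = 53
Sum = 144

144


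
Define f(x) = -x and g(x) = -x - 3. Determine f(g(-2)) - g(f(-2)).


f(g(-2)) = 1
g(f(-2)) = -5
Difference = 6

6


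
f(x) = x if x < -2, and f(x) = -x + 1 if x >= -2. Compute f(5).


5 satisfies x >= -2
f(5) = -4

-4


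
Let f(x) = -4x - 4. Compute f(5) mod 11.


9


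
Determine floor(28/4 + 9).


28/4 = 7
7 + 9 = 16
floor(16) = 16

16


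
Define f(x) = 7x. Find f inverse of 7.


Solve 7x = 7
x = (7) / 7 = 1

1


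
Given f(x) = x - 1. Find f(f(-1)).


f(-1) = -2
f(-2) = -3

-3


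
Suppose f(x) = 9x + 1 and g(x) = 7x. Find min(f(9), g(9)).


f(9) = 82
g(9) = 63
min = 63

63


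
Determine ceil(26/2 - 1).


26/2 = 13
13 - 1 = 12
ceil(12) = 12

12


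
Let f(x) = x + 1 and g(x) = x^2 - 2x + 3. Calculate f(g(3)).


g(3) = 6
f(6) = 7

7


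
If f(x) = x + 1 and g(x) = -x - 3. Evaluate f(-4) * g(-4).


f(-4) = -3
g(-4) = 1
Product = -3

-3


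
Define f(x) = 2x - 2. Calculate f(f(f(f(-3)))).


-78


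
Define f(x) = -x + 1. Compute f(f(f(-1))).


f(-1) = 2
f(2) = -1
f(-1) = 2

2


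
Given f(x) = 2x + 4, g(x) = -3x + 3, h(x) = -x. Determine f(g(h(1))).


h(1) = -1
g(-1) = 6
f(6) = 16

16


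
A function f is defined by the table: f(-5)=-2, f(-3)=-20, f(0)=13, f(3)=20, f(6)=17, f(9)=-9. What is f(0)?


Reading from the table at x = 0

13


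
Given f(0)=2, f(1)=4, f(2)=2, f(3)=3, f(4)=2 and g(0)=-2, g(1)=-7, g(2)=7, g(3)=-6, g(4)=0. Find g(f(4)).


f(4) = 2
g(2) = 7

7


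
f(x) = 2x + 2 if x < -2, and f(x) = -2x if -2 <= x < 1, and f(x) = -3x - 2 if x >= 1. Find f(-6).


-6 satisfies x < -2
f(-6) = -10

-10


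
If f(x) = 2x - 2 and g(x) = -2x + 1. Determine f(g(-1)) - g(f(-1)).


f(g(-1)) = 4
g(f(-1)) = 9
Difference = -5

-5


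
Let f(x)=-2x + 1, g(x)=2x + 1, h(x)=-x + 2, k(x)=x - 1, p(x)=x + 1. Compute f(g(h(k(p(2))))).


p(2) = 3
k(3) = 2
h(2) = 0
g(0) = 1
f(1) = -1

-1


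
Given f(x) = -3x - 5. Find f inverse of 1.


Solve -3x - 5 = 1
x = (1 + 5) / (-3) = -2

-2


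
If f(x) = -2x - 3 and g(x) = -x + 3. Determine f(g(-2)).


g(-2) = 5
f(5) = -13

-13


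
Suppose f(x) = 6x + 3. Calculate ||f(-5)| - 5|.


22


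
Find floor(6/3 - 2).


6/3 = 2
2 - 2 = 0
floor(0) = 0

0


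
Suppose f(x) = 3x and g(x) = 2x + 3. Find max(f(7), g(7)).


f(7) = 21
g(7) = 17
max = 21

21


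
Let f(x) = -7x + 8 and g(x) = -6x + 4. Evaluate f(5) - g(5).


f(5) = -27
g(5) = -26
Difference = -1

-1


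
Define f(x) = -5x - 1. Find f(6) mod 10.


f(6) = -31
-31 mod 10 = 9

9


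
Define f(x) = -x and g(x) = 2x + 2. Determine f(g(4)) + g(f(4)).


f(g(4)) = -10
g(f(4)) = -6
Sum = -16

-16


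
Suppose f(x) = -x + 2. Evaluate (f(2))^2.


0


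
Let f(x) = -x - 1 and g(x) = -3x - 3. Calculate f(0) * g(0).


f(0) = -1
g(0) = -3
Product = 3

3


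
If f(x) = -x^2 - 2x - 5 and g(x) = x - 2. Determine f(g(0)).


g(0) = -2
f(-2) = (-1)*(-2)^2 - 2*(-2) - 5 = -5

-5


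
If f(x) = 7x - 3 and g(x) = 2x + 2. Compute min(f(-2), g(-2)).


f(-2) = -17
g(-2) = -2
min = -17

-17


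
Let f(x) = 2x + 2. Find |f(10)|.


f(10) = 22
|22| = 22

22


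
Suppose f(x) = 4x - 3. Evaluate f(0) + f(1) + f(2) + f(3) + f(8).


f(0) = -3
f(1) = 1
f(2) = 5
f(3) = 9
f(8) = 29
Sum = 41

41


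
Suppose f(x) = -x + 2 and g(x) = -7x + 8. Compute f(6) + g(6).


-38


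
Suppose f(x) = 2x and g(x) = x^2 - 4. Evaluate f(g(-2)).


0


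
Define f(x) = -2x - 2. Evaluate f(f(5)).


f(5) = -12
f(-12) = 22

22


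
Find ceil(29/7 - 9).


29/7 = 4.1429
4.1429 - 9 = -4.8571
ceil(-4.8571) = -4

-4


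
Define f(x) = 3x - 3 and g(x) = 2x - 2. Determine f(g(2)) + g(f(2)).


7


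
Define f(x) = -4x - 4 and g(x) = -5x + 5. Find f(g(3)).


g(3) = -10
f(-10) = 36

36


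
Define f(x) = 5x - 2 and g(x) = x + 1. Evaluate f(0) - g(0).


f(0) = -2
g(0) = 1
Difference = -3

-3


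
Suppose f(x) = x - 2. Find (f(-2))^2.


16


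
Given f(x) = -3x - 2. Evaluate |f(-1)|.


f(-1) = 1
|1| = 1

1


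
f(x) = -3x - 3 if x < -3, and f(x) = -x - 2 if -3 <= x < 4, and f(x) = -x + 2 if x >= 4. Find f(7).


-5


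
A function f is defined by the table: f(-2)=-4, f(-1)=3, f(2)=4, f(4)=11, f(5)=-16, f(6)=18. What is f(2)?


Reading from the table at x = 2

4


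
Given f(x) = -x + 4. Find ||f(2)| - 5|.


f(2) = 2
|2| = 2
|2 - 5| = 3

3


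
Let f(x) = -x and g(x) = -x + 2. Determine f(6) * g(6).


f(6) = -6
g(6) = -4
Product = 24

24


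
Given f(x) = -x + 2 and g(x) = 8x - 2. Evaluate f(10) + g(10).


f(10) = -8
g(10) = 78
Sum = 70

70


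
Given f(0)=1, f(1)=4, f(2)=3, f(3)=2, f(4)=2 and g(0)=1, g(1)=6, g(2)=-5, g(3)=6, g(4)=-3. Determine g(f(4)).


f(4) = 2
g(2) = -5

-5


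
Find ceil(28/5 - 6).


28/5 = 5.6
5.6 - 6 = -0.4
ceil(-0.4) = 0

0


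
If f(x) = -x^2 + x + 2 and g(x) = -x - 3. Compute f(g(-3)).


2


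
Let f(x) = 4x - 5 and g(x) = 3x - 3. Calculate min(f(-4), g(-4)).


f(-4) = -21
g(-4) = -15
min = -21

-21


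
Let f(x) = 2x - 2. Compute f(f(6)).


18


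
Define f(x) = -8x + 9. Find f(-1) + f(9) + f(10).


-117


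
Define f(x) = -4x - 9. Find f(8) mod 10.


f(8) = -41
-41 mod 10 = 9

9


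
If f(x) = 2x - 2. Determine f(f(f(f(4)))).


f(4) = 6
f(6) = 10
f(10) = 18
f(18) = 34

34


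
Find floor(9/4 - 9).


9/4 = 2.25
2.25 - 9 = -6.75
floor(-6.75) = -7

-7


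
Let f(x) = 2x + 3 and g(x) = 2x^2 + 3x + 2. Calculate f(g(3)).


g(3) = 29
f(29) = 61

61


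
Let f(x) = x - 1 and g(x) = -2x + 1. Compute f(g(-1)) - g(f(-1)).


f(g(-1)) = 2
g(f(-1)) = 5
Difference = -3

-3


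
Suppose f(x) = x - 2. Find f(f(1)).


f(1) = -1
f(-1) = -3

-3


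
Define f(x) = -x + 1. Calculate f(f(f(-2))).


f(-2) = 3
f(3) = -2
f(-2) = 3

3


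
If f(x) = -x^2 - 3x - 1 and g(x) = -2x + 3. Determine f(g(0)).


-19


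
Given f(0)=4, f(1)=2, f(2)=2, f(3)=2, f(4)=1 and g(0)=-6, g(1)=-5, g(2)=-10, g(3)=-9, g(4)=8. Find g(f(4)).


f(4) = 1
g(1) = -5

-5


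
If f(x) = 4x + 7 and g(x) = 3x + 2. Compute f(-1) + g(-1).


f(-1) = 3
g(-1) = -1
Sum = 2

2


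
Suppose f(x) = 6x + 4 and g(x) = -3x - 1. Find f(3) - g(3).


f(3) = 22
g(3) = -10
Difference = 32

32


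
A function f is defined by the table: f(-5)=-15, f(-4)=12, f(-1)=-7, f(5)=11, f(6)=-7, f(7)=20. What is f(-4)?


Reading from the table at x = -4

12


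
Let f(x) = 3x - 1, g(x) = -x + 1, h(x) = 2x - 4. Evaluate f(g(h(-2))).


h(-2) = -8
g(-8) = 9
f(9) = 26

26


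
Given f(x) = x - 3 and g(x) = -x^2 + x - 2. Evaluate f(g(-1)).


g(-1) = -4
f(-4) = -7

-7


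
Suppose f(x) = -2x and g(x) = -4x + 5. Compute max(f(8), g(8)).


f(8) = -16
g(8) = -27
max = -16

-16


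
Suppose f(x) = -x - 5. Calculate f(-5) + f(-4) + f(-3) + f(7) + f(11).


-31


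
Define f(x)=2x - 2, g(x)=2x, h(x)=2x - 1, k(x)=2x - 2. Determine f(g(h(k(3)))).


k(3) = 4
h(4) = 7
g(7) = 14
f(14) = 26

26


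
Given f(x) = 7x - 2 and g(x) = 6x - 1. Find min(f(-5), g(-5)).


-37


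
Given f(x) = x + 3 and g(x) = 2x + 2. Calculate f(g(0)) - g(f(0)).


-3


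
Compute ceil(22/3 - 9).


-1


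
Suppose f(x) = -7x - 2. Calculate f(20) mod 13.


f(20) = -142
-142 mod 13 = 1

1


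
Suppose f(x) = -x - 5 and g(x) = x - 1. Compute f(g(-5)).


g(-5) = -6
f(-6) = 1

1


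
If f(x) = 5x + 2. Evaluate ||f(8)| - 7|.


f(8) = 42
|42| = 42
|42 - 7| = 35

35


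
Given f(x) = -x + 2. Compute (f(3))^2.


f(3) = -1
(-1)^2 = 1

1


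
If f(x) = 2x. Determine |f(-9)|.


f(-9) = -18
|-18| = 18

18


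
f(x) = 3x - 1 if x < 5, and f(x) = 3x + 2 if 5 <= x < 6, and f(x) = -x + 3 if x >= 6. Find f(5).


5 satisfies 5 <= x < 6
f(5) = 17

17


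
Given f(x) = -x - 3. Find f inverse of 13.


Solve -x - 3 = 13
x = (13 + 3) / (-1) = -16

-16


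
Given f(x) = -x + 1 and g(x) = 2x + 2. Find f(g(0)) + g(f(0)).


3


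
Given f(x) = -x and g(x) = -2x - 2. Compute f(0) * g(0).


f(0) = 0
g(0) = -2
Product = 0

0


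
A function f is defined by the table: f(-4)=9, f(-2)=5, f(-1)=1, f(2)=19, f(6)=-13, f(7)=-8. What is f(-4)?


Reading from the table at x = -4

9


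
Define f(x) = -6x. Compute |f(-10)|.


f(-10) = 60
|60| = 60

60


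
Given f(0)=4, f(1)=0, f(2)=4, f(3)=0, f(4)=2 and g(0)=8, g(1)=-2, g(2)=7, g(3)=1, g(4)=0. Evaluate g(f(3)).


8


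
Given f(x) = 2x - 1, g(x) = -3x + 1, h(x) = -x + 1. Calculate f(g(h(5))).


h(5) = -4
g(-4) = 13
f(13) = 25

25


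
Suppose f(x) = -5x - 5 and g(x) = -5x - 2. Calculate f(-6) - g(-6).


f(-6) = 25
g(-6) = 28
Difference = -3

-3


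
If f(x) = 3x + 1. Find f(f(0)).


f(0) = 1
f(1) = 4

4


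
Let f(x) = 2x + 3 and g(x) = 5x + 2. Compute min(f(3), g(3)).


f(3) = 9
g(3) = 17
min = 9

9


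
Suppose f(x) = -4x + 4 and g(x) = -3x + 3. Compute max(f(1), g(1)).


f(1) = 0
g(1) = 0
max = 0

0


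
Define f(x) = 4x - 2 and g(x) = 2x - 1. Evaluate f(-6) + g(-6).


f(-6) = -26
g(-6) = -13
Sum = -39

-39


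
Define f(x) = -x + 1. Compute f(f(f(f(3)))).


f(3) = -2
f(-2) = 3
f(3) = -2
f(-2) = 3

3


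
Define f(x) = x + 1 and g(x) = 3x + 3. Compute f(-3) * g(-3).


f(-3) = -2
g(-3) = -6
Product = 12

12


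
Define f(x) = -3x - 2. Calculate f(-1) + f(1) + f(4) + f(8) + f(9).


-73


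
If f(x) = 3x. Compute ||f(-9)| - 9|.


18


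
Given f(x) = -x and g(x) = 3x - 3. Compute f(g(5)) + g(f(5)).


f(g(5)) = -12
g(f(5)) = -18
Sum = -30

-30


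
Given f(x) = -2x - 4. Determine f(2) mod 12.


f(2) = -8
-8 mod 12 = 4

4


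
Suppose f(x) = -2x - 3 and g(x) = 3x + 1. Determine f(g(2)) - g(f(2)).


f(g(2)) = -17
g(f(2)) = -20
Difference = 3

3


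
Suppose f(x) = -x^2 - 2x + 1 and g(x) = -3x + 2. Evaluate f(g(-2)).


g(-2) = 8
f(8) = (-1)*(8)^2 - 2*(8) + 1 = -79

-79


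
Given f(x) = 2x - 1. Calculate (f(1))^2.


f(1) = 1
(1)^2 = 1

1


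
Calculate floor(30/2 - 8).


7


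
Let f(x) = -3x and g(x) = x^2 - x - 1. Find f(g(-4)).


g(-4) = 19
f(19) = -57

-57


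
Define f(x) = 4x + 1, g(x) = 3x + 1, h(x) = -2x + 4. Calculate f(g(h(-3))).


125


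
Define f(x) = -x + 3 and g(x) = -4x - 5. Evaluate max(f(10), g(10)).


f(10) = -7
g(10) = -45
max = -7

-7


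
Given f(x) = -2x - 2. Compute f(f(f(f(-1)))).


f(-1) = 0
f(0) = -2
f(-2) = 2
f(2) = -6

-6


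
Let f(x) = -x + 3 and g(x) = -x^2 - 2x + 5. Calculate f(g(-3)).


1


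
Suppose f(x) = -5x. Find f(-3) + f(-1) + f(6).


f(-3) = 15
f(-1) = 5
f(6) = -30
Sum = -10

-10


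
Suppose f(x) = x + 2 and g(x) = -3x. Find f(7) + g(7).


f(7) = 9
g(7) = -21
Sum = -12

-12


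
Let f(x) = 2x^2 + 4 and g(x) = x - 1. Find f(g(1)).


g(1) = 0
f(0) = 2*(0)^2 + 4 = 4

4


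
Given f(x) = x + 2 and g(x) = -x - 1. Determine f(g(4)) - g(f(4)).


f(g(4)) = -3
g(f(4)) = -7
Difference = 4

4


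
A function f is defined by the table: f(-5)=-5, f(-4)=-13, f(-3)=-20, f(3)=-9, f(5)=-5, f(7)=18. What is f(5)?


Reading from the table at x = 5

-5


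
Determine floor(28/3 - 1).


28/3 = 9.3333
9.3333 - 1 = 8.3333
floor(8.3333) = 8

8


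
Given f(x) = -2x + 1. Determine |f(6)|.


11


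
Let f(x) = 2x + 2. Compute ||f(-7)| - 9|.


3


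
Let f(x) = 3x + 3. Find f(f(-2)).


f(-2) = -3
f(-3) = -6

-6


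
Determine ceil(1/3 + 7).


1/3 = 0.3333
0.3333 + 7 = 7.3333
ceil(7.3333) = 8

8


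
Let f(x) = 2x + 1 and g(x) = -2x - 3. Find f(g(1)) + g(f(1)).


f(g(1)) = -9
g(f(1)) = -9
Sum = -18

-18


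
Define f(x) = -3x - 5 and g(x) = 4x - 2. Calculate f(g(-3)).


g(-3) = -14
f(-14) = 37

37


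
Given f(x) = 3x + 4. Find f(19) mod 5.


1


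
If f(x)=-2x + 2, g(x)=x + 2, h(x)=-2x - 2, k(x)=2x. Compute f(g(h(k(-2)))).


k(-2) = -4
h(-4) = 6
g(6) = 8
f(8) = -14

-14


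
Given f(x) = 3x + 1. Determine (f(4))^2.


f(4) = 13
(13)^2 = 169

169


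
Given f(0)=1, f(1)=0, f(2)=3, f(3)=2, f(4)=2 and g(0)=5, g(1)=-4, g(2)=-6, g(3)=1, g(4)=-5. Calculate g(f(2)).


1


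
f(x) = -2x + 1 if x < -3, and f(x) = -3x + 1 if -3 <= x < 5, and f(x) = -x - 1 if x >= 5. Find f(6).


6 satisfies x >= 5
f(6) = -7

-7


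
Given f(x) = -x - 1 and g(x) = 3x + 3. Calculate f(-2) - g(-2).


4


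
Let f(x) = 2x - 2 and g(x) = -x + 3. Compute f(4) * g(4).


f(4) = 6
g(4) = -1
Product = -6

-6


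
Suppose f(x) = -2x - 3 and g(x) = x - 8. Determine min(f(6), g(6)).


f(6) = -15
g(6) = -2
min = -15

-15


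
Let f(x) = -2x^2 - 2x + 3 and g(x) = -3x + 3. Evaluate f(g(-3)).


g(-3) = 12
f(12) = (-2)*(12)^2 - 2*(12) + 3 = -309

-309


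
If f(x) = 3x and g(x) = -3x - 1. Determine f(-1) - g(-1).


f(-1) = -3
g(-1) = 2
Difference = -5

-5


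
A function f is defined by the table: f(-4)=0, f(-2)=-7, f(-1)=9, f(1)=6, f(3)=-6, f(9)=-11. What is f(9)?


Reading from the table at x = 9

-11


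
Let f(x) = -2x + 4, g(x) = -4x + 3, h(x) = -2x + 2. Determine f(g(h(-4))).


h(-4) = 10
g(10) = -37
f(-37) = 78

78


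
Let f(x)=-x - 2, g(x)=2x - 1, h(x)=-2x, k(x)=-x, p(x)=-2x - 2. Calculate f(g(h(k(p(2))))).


p(2) = -6
k(-6) = 6
h(6) = -12
g(-12) = -25
f(-25) = 23

23


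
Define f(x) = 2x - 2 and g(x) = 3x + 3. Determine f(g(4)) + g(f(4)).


f(g(4)) = 28
g(f(4)) = 21
Sum = 49

49


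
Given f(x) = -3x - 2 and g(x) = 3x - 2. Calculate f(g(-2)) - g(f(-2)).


f(g(-2)) = 22
g(f(-2)) = 10
Difference = 12

12


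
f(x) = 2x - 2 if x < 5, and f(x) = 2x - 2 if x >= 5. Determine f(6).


6 satisfies x >= 5
f(6) = 10

10


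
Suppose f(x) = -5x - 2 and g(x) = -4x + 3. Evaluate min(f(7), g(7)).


f(7) = -37
g(7) = -25
min = -37

-37


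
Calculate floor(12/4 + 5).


12/4 = 3
3 + 5 = 8
floor(8) = 8

8


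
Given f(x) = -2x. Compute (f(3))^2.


f(3) = -6
(-6)^2 = 36

36


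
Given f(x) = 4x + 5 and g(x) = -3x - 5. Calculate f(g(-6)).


57


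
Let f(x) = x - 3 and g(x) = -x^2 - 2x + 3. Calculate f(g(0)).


0


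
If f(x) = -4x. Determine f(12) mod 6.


f(12) = -48
-48 mod 6 = 0

0


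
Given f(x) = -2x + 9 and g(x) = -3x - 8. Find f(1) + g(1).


f(1) = 7
g(1) = -11
Sum = -4

-4


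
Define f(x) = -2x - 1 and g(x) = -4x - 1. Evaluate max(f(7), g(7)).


-15


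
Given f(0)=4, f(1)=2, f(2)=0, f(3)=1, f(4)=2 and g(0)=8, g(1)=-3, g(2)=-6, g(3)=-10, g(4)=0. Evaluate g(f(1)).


-6


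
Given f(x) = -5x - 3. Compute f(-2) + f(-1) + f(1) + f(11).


f(-2) = 7
f(-1) = 2
f(1) = -8
f(11) = -58
Sum = -57

-57


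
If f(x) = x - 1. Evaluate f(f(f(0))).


f(0) = -1
f(-1) = -2
f(-2) = -3

-3


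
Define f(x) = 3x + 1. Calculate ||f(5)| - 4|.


f(5) = 16
|16| = 16
|16 - 4| = 12

12


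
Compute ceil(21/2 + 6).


21/2 = 10.5
10.5 + 6 = 16.5
ceil(16.5) = 17

17


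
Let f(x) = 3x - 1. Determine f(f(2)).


f(2) = 5
f(5) = 14

14


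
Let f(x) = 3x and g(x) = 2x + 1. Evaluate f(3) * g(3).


63


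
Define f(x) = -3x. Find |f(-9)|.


f(-9) = 27
|27| = 27

27


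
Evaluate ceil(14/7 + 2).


14/7 = 2
2 + 2 = 4
ceil(4) = 4

4


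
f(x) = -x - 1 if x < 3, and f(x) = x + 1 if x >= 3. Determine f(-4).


-4 satisfies x < 3
f(-4) = 3

3


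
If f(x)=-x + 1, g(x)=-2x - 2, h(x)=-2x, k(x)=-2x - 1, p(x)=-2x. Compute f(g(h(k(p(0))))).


p(0) = 0
k(0) = -1
h(-1) = 2
g(2) = -6
f(-6) = 7

7


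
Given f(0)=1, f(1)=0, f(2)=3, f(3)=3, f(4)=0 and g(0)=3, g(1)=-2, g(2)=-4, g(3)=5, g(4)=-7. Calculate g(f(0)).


f(0) = 1
g(1) = -2

-2


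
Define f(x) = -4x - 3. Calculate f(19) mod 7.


f(19) = -79
-79 mod 7 = 5

5


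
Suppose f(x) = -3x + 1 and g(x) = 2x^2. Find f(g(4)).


g(4) = 32
f(32) = -95

-95


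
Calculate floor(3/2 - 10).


3/2 = 1.5
1.5 - 10 = -8.5
floor(-8.5) = -9

-9


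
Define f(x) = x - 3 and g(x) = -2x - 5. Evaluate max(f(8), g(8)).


f(8) = 5
g(8) = -21
max = 5

5


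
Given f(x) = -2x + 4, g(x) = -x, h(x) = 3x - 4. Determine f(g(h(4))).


20


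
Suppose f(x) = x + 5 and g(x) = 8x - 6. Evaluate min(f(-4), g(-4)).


f(-4) = 1
g(-4) = -38
min = -38

-38


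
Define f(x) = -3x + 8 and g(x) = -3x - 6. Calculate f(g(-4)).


-10


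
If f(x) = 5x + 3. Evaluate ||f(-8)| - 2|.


f(-8) = -37
|-37| = 37
|37 - 2| = 35

35


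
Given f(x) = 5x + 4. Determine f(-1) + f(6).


f(-1) = -1
f(6) = 34
Sum = 33

33


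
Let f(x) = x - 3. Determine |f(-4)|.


7


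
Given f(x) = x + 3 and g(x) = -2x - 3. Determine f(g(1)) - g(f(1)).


9


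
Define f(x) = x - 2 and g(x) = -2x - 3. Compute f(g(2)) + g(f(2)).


f(g(2)) = -9
g(f(2)) = -3
Sum = -12

-12


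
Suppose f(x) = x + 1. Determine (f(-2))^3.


f(-2) = -1
(-1)^3 = -1

-1


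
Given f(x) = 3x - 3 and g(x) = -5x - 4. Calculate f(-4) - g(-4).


-31


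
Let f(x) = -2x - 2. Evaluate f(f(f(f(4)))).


f(4) = -10
f(-10) = 18
f(18) = -38
f(-38) = 74

74


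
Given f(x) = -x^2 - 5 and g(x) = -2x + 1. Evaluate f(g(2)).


g(2) = -3
f(-3) = (-1)*(-3)^2 - 5 = -14

-14


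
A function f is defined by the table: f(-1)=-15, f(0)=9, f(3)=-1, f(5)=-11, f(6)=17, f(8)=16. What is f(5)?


Reading from the table at x = 5

-11


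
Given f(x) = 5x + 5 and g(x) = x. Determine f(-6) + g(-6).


f(-6) = -25
g(-6) = -6
Sum = -31

-31


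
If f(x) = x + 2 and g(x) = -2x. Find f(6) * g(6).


f(6) = 8
g(6) = -12
Product = -96

-96


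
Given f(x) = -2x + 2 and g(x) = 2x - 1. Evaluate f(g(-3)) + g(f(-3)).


f(g(-3)) = 16
g(f(-3)) = 15
Sum = 31

31


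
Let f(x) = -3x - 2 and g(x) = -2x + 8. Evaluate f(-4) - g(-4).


f(-4) = 10
g(-4) = 16
Difference = -6

-6


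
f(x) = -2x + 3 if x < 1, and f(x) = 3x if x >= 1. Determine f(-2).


-2 satisfies x < 1
f(-2) = 7

7


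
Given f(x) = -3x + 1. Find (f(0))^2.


f(0) = 1
(1)^2 = 1

1


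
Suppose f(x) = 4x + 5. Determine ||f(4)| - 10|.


f(4) = 21
|21| = 21
|21 - 10| = 11

11


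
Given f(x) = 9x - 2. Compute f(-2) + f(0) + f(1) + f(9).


f(-2) = -20
f(0) = -2
f(1) = 7
f(9) = 79
Sum = 64

64


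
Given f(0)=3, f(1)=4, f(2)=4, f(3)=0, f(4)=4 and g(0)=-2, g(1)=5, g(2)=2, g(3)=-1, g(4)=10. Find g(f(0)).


f(0) = 3
g(3) = -1

-1


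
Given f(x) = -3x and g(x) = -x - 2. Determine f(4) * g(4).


f(4) = -12
g(4) = -6
Product = 72

72


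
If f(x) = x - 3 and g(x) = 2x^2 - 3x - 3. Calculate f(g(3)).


g(3) = 6
f(6) = 3

3


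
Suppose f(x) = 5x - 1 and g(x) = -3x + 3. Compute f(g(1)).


g(1) = 0
f(0) = -1

-1


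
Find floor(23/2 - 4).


23/2 = 11.5
11.5 - 4 = 7.5
floor(7.5) = 7

7


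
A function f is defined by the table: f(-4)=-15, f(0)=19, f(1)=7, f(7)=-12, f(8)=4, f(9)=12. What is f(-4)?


Reading from the table at x = -4

-15


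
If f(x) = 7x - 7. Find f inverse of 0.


Solve 7x - 7 = 0
x = (0 + 7) / 7 = 1

1


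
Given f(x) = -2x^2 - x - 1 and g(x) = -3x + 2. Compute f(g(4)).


g(4) = -10
f(-10) = (-2)*(-10)^2 - 1*(-10) - 1 = -191

-191


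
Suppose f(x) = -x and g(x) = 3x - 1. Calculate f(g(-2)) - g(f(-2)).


f(g(-2)) = 7
g(f(-2)) = 5
Difference = 2

2


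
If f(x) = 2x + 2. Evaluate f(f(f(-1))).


f(-1) = 0
f(0) = 2
f(2) = 6

6


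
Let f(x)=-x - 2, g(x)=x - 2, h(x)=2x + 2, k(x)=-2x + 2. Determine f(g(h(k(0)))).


k(0) = 2
h(2) = 6
g(6) = 4
f(4) = -6

-6


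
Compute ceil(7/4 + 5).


7/4 = 1.75
1.75 + 5 = 6.75
ceil(6.75) = 7

7


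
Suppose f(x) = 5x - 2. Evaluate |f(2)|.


8


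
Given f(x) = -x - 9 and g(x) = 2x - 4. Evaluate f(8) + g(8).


-5


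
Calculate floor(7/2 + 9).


7/2 = 3.5
3.5 + 9 = 12.5
floor(12.5) = 12

12


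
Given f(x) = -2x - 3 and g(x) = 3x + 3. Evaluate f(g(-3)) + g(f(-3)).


21


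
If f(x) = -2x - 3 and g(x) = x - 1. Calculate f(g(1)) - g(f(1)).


f(g(1)) = -3
g(f(1)) = -6
Difference = 3

3


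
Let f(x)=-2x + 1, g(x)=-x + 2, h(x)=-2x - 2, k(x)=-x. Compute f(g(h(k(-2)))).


-15


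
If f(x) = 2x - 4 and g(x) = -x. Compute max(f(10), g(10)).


f(10) = 16
g(10) = -10
max = 16

16


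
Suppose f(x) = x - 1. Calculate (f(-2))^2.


f(-2) = -3
(-3)^2 = 9

9


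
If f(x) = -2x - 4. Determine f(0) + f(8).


f(0) = -4
f(8) = -20
Sum = -24

-24


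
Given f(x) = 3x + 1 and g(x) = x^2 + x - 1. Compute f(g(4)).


g(4) = 19
f(19) = 58

58


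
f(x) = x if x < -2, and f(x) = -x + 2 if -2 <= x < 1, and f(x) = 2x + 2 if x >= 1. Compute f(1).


1 satisfies x >= 1
f(1) = 4

4


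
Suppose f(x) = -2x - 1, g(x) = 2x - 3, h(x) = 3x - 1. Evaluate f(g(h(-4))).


57


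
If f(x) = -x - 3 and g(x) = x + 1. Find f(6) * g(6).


f(6) = -9
g(6) = 7
Product = -63

-63


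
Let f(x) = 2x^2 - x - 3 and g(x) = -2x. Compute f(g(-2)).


g(-2) = 4
f(4) = 2*(4)^2 - 1*(4) - 3 = 25

25


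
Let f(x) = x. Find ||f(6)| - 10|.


4


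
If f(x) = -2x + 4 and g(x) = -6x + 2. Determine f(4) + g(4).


-26


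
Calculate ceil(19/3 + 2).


19/3 = 6.3333
6.3333 + 2 = 8.3333
ceil(8.3333) = 9

9


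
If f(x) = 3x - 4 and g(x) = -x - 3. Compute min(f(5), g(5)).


f(5) = 11
g(5) = -8
min = -8

-8


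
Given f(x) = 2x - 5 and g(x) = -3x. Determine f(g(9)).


g(9) = -27
f(-27) = -59

-59


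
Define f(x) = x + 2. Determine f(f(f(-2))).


f(-2) = 0
f(0) = 2
f(2) = 4

4


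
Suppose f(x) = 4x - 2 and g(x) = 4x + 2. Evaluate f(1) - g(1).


f(1) = 2
g(1) = 6
Difference = -4

-4


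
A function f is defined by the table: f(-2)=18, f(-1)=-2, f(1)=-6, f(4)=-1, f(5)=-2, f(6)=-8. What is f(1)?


Reading from the table at x = 1

-6


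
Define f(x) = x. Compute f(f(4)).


f(4) = 4
f(4) = 4

4


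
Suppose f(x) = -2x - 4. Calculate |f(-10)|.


f(-10) = 16
|16| = 16

16


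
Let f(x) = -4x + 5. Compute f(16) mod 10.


f(16) = -59
-59 mod 10 = 1

1


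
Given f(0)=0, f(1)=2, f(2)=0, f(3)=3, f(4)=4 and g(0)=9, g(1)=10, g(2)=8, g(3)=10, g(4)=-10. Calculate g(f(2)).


9


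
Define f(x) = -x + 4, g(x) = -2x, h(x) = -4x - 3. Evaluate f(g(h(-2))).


14


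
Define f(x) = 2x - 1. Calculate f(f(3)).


f(3) = 5
f(5) = 9

9


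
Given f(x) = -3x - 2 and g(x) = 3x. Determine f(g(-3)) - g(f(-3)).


4


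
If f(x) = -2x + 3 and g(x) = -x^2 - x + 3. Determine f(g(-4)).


g(-4) = -9
f(-9) = 21

21


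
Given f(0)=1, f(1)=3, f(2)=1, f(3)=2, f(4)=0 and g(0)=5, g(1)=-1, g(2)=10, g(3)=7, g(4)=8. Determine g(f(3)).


f(3) = 2
g(2) = 10

10


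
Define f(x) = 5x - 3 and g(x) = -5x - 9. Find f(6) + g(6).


f(6) = 27
g(6) = -39
Sum = -12

-12


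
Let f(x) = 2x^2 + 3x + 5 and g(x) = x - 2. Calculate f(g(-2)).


g(-2) = -4
f(-4) = 2*(-4)^2 + 3*(-4) + 5 = 25

25


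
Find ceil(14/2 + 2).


14/2 = 7
7 + 2 = 9
ceil(9) = 9

9


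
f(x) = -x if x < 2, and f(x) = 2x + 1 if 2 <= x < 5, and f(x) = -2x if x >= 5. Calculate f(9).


-18


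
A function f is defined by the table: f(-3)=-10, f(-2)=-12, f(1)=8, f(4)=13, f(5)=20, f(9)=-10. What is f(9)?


Reading from the table at x = 9

-10


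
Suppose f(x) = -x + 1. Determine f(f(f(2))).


-1


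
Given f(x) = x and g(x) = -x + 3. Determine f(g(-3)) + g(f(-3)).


f(g(-3)) = 6
g(f(-3)) = 6
Sum = 12

12


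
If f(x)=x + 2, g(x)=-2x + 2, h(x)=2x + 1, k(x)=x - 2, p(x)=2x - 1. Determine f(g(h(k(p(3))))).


-10


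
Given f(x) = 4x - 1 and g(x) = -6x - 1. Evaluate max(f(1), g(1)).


f(1) = 3
g(1) = -7
max = 3

3


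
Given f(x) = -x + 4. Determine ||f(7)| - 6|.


3


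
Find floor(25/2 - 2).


25/2 = 12.5
12.5 - 2 = 10.5
floor(10.5) = 10

10


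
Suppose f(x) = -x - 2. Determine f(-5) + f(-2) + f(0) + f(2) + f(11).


f(-5) = 3
f(-2) = 0
f(0) = -2
f(2) = -4
f(11) = -13
Sum = -16

-16


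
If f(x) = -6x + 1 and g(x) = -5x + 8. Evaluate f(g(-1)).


g(-1) = 13
f(13) = -77

-77


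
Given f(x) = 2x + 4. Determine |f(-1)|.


f(-1) = 2
|2| = 2

2


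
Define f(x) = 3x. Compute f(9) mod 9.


0


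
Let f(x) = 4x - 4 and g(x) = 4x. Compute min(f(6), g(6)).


f(6) = 20
g(6) = 24
min = 20

20


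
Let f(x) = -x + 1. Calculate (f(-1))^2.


f(-1) = 2
(2)^2 = 4

4


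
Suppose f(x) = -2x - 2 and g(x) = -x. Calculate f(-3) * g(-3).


f(-3) = 4
g(-3) = 3
Product = 12

12


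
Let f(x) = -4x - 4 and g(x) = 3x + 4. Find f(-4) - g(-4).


f(-4) = 12
g(-4) = -8
Difference = 20

20


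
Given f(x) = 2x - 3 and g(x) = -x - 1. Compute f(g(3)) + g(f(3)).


f(g(3)) = -11
g(f(3)) = -4
Sum = -15

-15


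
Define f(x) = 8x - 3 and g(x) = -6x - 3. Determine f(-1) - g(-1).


f(-1) = -11
g(-1) = 3
Difference = -14

-14


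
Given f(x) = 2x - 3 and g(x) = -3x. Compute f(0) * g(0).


f(0) = -3
g(0) = 0
Product = 0

0


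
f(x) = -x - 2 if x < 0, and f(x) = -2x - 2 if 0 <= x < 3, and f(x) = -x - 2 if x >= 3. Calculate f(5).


5 satisfies x >= 3
f(5) = -7

-7


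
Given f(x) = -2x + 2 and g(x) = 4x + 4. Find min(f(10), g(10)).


f(10) = -18
g(10) = 44
min = -18

-18


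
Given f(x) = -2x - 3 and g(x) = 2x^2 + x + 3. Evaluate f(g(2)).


g(2) = 13
f(13) = -29

-29


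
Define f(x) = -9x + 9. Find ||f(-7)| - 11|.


61


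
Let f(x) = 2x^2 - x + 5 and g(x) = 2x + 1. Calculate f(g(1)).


g(1) = 3
f(3) = 2*(3)^2 - 1*(3) + 5 = 20

20


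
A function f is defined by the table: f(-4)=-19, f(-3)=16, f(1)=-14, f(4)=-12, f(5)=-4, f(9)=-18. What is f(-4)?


Reading from the table at x = -4

-19


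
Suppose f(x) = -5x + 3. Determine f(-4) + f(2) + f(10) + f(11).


f(-4) = 23
f(2) = -7
f(10) = -47
f(11) = -52
Sum = -83

-83


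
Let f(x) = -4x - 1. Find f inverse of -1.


Solve -4x - 1 = -1
x = (-1 + 1) / (-4) = 0

0


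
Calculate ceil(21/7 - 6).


-3


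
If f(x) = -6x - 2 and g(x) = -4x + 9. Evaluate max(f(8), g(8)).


-23


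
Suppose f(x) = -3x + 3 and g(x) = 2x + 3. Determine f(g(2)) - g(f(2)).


f(g(2)) = -18
g(f(2)) = -3
Difference = -15

-15


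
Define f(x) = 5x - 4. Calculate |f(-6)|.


f(-6) = -34
|-34| = 34

34


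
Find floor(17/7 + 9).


17/7 = 2.4286
2.4286 + 9 = 11.4286
floor(11.4286) = 11

11


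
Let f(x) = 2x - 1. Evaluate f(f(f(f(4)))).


f(4) = 7
f(7) = 13
f(13) = 25
f(25) = 49

49


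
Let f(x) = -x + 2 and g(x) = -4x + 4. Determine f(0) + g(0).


f(0) = 2
g(0) = 4
Sum = 6

6


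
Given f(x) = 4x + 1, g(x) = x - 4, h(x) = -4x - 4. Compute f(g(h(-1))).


h(-1) = 0
g(0) = -4
f(-4) = -15

-15


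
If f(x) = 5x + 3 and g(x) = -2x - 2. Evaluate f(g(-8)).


g(-8) = 14
f(14) = 73

73


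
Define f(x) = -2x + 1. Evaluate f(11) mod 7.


f(11) = -21
-21 mod 7 = 0

0


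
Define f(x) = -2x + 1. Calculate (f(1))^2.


f(1) = -1
(-1)^2 = 1

1


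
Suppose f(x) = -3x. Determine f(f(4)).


f(4) = -12
f(-12) = 36

36


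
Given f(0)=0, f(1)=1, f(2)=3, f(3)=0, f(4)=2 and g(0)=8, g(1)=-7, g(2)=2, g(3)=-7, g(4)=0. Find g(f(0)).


f(0) = 0
g(0) = 8

8


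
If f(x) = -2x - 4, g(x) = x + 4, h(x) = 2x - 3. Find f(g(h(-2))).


h(-2) = -7
g(-7) = -3
f(-3) = 2

2


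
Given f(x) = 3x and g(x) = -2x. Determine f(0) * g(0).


f(0) = 0
g(0) = 0
Product = 0

0


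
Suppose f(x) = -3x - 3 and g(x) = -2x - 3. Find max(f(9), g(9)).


f(9) = -30
g(9) = -21
max = -21

-21


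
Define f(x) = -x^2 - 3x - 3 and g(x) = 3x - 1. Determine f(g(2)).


-43


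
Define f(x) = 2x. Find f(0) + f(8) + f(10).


f(0) = 0
f(8) = 16
f(10) = 20
Sum = 36

36


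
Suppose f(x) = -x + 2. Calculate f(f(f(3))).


f(3) = -1
f(-1) = 3
f(3) = -1

-1


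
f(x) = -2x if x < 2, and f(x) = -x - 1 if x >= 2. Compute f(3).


3 satisfies x >= 2
f(3) = -4

-4


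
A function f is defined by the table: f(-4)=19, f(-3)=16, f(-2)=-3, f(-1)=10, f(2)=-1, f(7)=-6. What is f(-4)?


Reading from the table at x = -4

19


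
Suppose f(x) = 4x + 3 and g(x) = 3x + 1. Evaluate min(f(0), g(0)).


f(0) = 3
g(0) = 1
min = 1

1


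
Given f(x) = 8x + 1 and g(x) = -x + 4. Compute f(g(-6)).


g(-6) = 10
f(10) = 81

81


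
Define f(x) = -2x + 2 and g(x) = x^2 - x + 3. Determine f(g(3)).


g(3) = 9
f(9) = -16

-16


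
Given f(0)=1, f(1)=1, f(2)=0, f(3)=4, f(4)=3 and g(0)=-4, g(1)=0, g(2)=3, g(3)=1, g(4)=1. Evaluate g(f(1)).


0


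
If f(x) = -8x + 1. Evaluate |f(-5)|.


41


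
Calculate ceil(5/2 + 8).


5/2 = 2.5
2.5 + 8 = 10.5
ceil(10.5) = 11

11


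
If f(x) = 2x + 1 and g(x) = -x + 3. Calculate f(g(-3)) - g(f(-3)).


f(g(-3)) = 13
g(f(-3)) = 8
Difference = 5

5


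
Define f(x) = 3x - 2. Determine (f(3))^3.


f(3) = 7
(7)^3 = 343

343


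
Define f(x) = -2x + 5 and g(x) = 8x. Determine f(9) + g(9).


f(9) = -13
g(9) = 72
Sum = 59

59


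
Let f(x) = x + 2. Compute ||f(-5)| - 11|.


f(-5) = -3
|-3| = 3
|3 - 11| = 8

8


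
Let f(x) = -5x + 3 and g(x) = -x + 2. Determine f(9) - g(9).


f(9) = -42
g(9) = -7
Difference = -35

-35


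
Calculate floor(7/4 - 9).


7/4 = 1.75
1.75 - 9 = -7.25
floor(-7.25) = -8

-8


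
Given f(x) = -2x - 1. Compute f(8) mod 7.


f(8) = -17
-17 mod 7 = 4

4


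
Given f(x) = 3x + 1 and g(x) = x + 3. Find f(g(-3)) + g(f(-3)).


f(g(-3)) = 1
g(f(-3)) = -5
Sum = -4

-4


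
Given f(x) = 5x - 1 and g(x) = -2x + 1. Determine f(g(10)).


g(10) = -19
f(-19) = -96

-96


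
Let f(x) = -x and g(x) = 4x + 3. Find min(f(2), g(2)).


f(2) = -2
g(2) = 11
min = -2

-2


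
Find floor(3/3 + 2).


3/3 = 1
1 + 2 = 3
floor(3) = 3

3


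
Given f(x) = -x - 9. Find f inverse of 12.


-21


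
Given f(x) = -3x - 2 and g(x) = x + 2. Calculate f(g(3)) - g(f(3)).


-8


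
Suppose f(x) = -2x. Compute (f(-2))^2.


f(-2) = 4
(4)^2 = 16

16


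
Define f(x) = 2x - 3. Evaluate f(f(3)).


f(3) = 3
f(3) = 3

3


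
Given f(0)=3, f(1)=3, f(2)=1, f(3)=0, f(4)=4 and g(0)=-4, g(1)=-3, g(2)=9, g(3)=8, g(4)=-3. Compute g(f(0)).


f(0) = 3
g(3) = 8

8


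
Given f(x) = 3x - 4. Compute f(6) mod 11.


f(6) = 14
14 mod 11 = 3

3


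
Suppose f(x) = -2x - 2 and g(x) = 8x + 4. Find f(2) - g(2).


f(2) = -6
g(2) = 20
Difference = -26

-26


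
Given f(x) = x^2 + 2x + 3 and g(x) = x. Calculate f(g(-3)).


g(-3) = -3
f(-3) = 1*(-3)^2 + 2*(-3) + 3 = 6

6


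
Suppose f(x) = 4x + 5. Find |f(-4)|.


f(-4) = -11
|-11| = 11

11


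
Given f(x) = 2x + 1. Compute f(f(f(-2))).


f(-2) = -3
f(-3) = -5
f(-5) = -9

-9


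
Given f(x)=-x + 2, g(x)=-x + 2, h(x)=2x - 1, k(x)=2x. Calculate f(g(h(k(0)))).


-1


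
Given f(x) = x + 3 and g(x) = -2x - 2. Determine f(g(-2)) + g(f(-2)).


f(g(-2)) = 5
g(f(-2)) = -4
Sum = 1

1


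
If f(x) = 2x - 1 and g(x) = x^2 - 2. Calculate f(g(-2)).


3


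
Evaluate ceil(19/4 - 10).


19/4 = 4.75
4.75 - 10 = -5.25
ceil(-5.25) = -5

-5


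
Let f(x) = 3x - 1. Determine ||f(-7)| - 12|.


f(-7) = -22
|-22| = 22
|22 - 12| = 10

10


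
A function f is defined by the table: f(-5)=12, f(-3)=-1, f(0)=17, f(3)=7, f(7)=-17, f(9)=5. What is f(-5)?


Reading from the table at x = -5

12


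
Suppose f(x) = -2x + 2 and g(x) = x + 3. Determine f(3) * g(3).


f(3) = -4
g(3) = 6
Product = -24

-24


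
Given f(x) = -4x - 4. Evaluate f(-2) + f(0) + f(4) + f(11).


f(-2) = 4
f(0) = -4
f(4) = -20
f(11) = -48
Sum = -68

-68


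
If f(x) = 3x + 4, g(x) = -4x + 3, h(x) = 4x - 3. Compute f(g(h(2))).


h(2) = 5
g(5) = -17
f(-17) = -47

-47


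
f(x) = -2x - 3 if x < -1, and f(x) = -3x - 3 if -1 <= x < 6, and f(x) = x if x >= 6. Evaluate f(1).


1 satisfies -1 <= x < 6
f(1) = -6

-6


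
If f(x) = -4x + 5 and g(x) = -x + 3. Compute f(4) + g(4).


f(4) = -11
g(4) = -1
Sum = -12

-12


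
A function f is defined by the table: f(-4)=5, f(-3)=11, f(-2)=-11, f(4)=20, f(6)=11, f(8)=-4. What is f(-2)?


Reading from the table at x = -2

-11


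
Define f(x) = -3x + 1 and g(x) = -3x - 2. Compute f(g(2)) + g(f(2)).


f(g(2)) = 25
g(f(2)) = 13
Sum = 38

38


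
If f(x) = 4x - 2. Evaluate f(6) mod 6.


f(6) = 22
22 mod 6 = 4

4


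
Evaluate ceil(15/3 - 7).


15/3 = 5
5 - 7 = -2
ceil(-2) = -2

-2


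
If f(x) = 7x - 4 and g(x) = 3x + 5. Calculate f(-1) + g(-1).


f(-1) = -11
g(-1) = 2
Sum = -9

-9


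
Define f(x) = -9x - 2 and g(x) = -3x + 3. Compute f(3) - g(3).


-23


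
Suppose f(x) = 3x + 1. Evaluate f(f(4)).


f(4) = 13
f(13) = 40

40


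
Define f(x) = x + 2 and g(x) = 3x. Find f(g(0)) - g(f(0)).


f(g(0)) = 2
g(f(0)) = 6
Difference = -4

-4


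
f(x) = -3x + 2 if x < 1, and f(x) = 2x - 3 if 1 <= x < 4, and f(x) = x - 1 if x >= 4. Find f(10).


10 satisfies x >= 4
f(10) = 9

9


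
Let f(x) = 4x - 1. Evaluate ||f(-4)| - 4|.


f(-4) = -17
|-17| = 17
|17 - 4| = 13

13


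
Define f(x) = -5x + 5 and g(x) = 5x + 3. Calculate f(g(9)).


g(9) = 48
f(48) = -235

-235


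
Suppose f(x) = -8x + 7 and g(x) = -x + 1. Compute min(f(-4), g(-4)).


f(-4) = 39
g(-4) = 5
min = 5

5


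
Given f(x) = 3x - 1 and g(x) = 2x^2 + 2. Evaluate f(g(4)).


g(4) = 34
f(34) = 101

101


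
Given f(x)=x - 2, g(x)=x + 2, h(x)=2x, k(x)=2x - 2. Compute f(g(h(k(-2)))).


k(-2) = -6
h(-6) = -12
g(-12) = -10
f(-10) = -12

-12


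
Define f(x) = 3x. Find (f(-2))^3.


f(-2) = -6
(-6)^3 = -216

-216


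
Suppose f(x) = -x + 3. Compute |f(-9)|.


f(-9) = 12
|12| = 12

12


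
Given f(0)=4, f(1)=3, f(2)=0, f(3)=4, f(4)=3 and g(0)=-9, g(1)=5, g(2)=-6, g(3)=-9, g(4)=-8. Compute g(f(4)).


f(4) = 3
g(3) = -9

-9


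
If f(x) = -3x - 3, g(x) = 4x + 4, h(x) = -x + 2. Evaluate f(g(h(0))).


h(0) = 2
g(2) = 12
f(12) = -39

-39


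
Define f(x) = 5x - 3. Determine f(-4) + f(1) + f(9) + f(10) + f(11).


f(-4) = -23
f(1) = 2
f(9) = 42
f(10) = 47
f(11) = 52
Sum = 120

120


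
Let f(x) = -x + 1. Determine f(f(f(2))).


-1


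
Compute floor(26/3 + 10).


26/3 = 8.6667
8.6667 + 10 = 18.6667
floor(18.6667) = 18

18


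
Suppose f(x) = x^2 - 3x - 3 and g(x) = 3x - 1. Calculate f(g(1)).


-5


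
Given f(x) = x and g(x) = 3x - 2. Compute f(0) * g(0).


f(0) = 0
g(0) = -2
Product = 0

0


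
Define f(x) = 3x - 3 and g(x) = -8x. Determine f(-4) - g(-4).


f(-4) = -15
g(-4) = 32
Difference = -47

-47


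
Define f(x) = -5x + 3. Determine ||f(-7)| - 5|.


f(-7) = 38
|38| = 38
|38 - 5| = 33

33


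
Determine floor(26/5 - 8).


-3


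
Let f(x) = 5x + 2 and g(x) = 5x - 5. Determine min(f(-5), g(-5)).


f(-5) = -23
g(-5) = -30
min = -30

-30


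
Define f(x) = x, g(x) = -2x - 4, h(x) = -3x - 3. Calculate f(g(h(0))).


h(0) = -3
g(-3) = 2
f(2) = 2

2


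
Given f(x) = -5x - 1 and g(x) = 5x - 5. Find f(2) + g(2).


-6


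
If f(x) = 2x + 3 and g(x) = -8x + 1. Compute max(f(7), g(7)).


f(7) = 17
g(7) = -55
max = 17

17
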